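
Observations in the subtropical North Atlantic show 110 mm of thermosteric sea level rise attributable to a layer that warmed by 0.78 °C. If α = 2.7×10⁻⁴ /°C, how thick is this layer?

about 522 m

H = Δh/(αΔT) = 0.11 / (2.7×10⁻⁴ × 0.78) ≈ 522.3 m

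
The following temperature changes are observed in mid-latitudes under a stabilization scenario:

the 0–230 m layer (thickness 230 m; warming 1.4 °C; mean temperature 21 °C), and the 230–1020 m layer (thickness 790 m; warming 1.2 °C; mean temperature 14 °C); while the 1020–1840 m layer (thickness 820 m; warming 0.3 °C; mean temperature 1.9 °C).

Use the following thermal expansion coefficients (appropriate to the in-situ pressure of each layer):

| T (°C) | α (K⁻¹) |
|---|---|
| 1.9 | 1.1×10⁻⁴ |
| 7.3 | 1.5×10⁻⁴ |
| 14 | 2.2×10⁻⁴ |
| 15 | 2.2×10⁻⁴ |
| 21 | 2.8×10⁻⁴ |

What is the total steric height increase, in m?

about 0.326 m

Layer 1 at 21 °C → α = 2.8×10⁻⁴ K⁻¹
Layer 2 at 14 °C → α = 2.2×10⁻⁴ K⁻¹
Layer 3 at 1.9 °C → α = 1.1×10⁻⁴ K⁻¹
0–230 m: 1.4 × 2.8×10⁻⁴ × 230 = 0.09016 m
1.2 × 2.2×10⁻⁴ × 790 = 0.20856 m
820 × 0.3 × 1.1×10⁻⁴ = 0.02706 m
Δh = 0.09016 + 0.20856 + 0.02706 = 0.32578 m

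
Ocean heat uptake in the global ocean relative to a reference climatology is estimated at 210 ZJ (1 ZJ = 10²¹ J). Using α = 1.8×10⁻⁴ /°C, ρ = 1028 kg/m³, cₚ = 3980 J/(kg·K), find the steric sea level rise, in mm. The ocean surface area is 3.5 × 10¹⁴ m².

Δh = 26.4 mm

Per unit area: Q = 210×10²¹ / (3.5×10¹⁴) = 6×10⁸ J/m²
Δh = αQ/(ρcₚ) = 1.8×10⁻⁴ × 6×10⁸ / (1028 × 3980) ≈ 0.026397 m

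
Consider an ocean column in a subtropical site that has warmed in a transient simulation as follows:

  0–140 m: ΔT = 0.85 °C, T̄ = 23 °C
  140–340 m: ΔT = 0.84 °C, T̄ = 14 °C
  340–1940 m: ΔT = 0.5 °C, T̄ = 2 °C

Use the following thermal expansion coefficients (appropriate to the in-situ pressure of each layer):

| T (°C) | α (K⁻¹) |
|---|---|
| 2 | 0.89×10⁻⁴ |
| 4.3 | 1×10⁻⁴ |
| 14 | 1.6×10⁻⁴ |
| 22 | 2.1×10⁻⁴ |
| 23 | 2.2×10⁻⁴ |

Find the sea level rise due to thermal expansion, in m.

Δh ≈ 0.124 m

Layer 1 at 23 °C → α = 2.2×10⁻⁴ K⁻¹
Layer 2 at 14 °C → α = 1.6×10⁻⁴ K⁻¹
Layer 3 at 2 °C → α = 0.89×10⁻⁴ K⁻¹
Layer 1: 2.2×10⁻⁴ × 0.85 × 140 = 0.02618 m
1.6×10⁻⁴ × 200 × 0.84 = 0.02688 m
340–1940 m: 1600 × 0.89×10⁻⁴ × 0.5 = 0.07120 m
Δh = 0.02618 + 0.02688 + 0.07120 = 0.12426 m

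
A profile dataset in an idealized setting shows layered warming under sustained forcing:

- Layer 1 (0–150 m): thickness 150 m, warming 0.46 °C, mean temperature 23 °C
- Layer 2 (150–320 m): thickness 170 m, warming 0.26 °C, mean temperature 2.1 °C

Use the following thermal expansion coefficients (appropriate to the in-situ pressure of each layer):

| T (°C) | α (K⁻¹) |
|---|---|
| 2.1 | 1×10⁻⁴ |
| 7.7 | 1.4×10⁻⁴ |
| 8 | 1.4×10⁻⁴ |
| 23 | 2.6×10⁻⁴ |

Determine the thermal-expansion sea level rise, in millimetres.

Layer 1 at 23 °C → α = 2.6×10⁻⁴ K⁻¹
Layer 2 at 2.1 °C → α = 1×10⁻⁴ K⁻¹
0–150 m: 150 × 0.46 × 2.6×10⁻⁴ = 0.01794 m
Layer 2: 170 × 1×10⁻⁴ × 0.26 = 0.00442 m
Δh = 0.01794 + 0.00442 = 0.02236 m

about 22.4 mm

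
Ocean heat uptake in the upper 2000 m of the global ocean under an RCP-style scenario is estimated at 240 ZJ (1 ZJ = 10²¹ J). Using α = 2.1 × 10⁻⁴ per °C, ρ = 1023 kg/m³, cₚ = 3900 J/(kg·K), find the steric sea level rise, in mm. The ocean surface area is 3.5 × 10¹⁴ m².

Per unit area: Q = 240×10²¹ / (3.5×10¹⁴) ≈ 6.857×10⁸ J/m²
Δh = αQ/(ρcₚ) = 2.1×10⁻⁴ × 6.857×10⁸ / (1023 × 3900) ≈ 0.036092 m

36.1 mm of thermosteric rise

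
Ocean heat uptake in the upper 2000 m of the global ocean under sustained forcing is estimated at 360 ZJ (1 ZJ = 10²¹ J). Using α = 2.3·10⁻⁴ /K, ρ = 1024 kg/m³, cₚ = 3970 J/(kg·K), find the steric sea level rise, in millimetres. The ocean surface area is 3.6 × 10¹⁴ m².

Δh ≈ 57 mm

Per unit area: Q = 360×10²¹ / (3.6×10¹⁴) = 1×10⁹ J/m²
Δh = αQ/(ρcₚ) = 2.3×10⁻⁴ × 1×10⁹ / (1024 × 3970) ≈ 0.056577 m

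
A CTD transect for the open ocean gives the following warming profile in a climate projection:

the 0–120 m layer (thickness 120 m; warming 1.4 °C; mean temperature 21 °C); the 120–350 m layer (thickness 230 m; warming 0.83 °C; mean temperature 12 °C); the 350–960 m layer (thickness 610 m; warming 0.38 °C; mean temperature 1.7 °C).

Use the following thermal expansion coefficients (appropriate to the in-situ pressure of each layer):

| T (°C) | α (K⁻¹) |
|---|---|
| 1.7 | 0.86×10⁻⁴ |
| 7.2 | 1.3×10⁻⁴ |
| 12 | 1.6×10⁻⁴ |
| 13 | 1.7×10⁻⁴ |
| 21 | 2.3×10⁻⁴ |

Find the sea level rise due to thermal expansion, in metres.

Layer 1 at 21 °C → α = 2.3×10⁻⁴ K⁻¹
Layer 2 at 12 °C → α = 1.6×10⁻⁴ K⁻¹
Layer 3 at 1.7 °C → α = 0.86×10⁻⁴ K⁻¹
0–120 m: 1.4 × 120 × 2.3×10⁻⁴ = 0.03864 m
Layer 2: 0.83 × 1.6×10⁻⁴ × 230 = 0.030544 m
Layer 3: 0.86×10⁻⁴ × 610 × 0.38 = 0.0199348 m
Δh = 0.03864 + 0.030544 + 0.0199348 = 0.0891188 m

Δh ≈ 0.0891 m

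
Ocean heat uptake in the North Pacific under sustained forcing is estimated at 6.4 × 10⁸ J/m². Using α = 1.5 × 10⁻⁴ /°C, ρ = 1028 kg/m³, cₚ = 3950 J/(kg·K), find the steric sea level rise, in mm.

Δh = αQ/(ρcₚ) = 1.5×10⁻⁴ × 6.4×10⁸ / (1028 × 3950) ≈ 0.023642 m

Δh = 23.6 mm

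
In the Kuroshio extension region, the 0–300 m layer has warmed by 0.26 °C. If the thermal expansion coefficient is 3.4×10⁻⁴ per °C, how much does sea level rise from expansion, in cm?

about 2.65 cm

Δh = αΔT·H = 3.4×10⁻⁴ × 0.26 × 300 = 0.02652 m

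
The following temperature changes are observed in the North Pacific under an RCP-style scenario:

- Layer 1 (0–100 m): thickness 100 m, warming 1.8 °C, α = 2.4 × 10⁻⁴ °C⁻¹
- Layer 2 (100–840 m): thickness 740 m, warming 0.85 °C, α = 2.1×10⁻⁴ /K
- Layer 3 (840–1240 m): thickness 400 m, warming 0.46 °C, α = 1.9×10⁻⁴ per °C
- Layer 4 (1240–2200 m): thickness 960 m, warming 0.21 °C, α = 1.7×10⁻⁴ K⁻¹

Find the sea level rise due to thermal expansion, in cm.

Δh ≈ 24.5 cm

Layer 1: 2.4×10⁻⁴ × 100 × 1.8 = 0.04320 m
0.85 × 2.1×10⁻⁴ × 740 = 0.13209 m
Layer 3: 0.46 × 400 × 1.9×10⁻⁴ = 0.03496 m
0.21 × 1.7×10⁻⁴ × 960 = 0.034272 m
Δh = 0.04320 + 0.13209 + 0.03496 + 0.034272 = 0.244522 m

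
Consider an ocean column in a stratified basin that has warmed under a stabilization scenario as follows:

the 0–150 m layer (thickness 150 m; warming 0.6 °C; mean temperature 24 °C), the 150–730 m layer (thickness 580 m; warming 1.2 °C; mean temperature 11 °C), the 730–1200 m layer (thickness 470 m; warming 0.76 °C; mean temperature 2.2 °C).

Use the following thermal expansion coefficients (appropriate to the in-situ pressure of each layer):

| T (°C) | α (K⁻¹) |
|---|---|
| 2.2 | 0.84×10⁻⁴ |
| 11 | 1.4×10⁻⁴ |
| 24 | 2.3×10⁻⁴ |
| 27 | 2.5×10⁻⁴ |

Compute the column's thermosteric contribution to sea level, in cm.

Layer 1 at 24 °C → α = 2.3×10⁻⁴ K⁻¹
Layer 2 at 11 °C → α = 1.4×10⁻⁴ K⁻¹
Layer 3 at 2.2 °C → α = 0.84×10⁻⁴ K⁻¹
2.3×10⁻⁴ × 0.6 × 150 = 0.02070 m
580 × 1.4×10⁻⁴ × 1.2 = 0.09744 m
Layer 3: 0.84×10⁻⁴ × 0.76 × 470 = 0.0300048 m
Δh = 0.02070 + 0.09744 + 0.0300048 = 0.1481448 m

14.8 cm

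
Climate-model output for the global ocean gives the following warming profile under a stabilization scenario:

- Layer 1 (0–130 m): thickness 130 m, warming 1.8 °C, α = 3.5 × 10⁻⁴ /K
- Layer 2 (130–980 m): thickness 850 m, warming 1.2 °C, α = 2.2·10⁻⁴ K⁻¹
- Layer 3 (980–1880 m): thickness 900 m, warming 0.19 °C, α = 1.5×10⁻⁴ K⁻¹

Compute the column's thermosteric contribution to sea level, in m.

Layer 1: 3.5×10⁻⁴ × 1.8 × 130 = 0.08190 m
130–980 m: 850 × 1.2 × 2.2×10⁻⁴ = 0.22440 m
980–1880 m: 0.19 × 1.5×10⁻⁴ × 900 = 0.02565 m
Δh = 0.08190 + 0.22440 + 0.02565 = 0.33195 m

Δh = 0.332 m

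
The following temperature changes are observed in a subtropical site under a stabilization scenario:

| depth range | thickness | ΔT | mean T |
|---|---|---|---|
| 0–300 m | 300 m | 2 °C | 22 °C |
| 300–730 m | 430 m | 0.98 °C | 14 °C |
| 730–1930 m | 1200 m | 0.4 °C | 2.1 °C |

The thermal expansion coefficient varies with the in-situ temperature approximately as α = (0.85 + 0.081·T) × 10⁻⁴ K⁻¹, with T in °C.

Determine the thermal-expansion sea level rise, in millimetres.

290 mm of thermosteric rise

Layer 1: α = (0.85 + 0.081×22)×10⁻⁴ = 2.632×10⁻⁴ K⁻¹
Layer 2: α = (0.85 + 0.081×14)×10⁻⁴ = 1.984×10⁻⁴ K⁻¹
Layer 3: α = (0.85 + 0.081×2.1)×10⁻⁴ = 1.0201×10⁻⁴ K⁻¹
0–300 m: 300 × 2.632×10⁻⁴ × 2 = 0.15792 m
Layer 2: 1.984×10⁻⁴ × 0.98 × 430 = 0.08360576 m
0.4 × 1.0201×10⁻⁴ × 1200 = 0.0489648 m
Δh = 0.15792 + 0.08360576 + 0.0489648 = 0.29049056 m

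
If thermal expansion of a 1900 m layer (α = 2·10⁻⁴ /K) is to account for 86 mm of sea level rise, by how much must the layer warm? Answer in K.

ΔT ≈ 0.226 K

ΔT = Δh/(αH) = 0.086 / (2×10⁻⁴ × 1900) ≈ 0.2263 K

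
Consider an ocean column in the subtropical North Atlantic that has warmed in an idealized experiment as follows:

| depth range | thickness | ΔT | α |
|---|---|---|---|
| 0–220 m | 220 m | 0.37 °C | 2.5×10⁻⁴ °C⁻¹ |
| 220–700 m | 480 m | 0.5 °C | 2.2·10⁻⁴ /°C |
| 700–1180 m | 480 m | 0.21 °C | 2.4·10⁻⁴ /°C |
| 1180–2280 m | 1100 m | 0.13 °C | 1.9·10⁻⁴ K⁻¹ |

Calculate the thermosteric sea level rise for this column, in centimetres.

12.5 cm of thermosteric rise

0–220 m: 220 × 0.37 × 2.5×10⁻⁴ = 0.02035 m
220–700 m: 2.2×10⁻⁴ × 0.5 × 480 = 0.05280 m
0.21 × 2.4×10⁻⁴ × 480 = 0.024192 m
Layer 4: 0.13 × 1100 × 1.9×10⁻⁴ = 0.02717 m
Δh = 0.02035 + 0.05280 + 0.024192 + 0.02717 = 0.124512 m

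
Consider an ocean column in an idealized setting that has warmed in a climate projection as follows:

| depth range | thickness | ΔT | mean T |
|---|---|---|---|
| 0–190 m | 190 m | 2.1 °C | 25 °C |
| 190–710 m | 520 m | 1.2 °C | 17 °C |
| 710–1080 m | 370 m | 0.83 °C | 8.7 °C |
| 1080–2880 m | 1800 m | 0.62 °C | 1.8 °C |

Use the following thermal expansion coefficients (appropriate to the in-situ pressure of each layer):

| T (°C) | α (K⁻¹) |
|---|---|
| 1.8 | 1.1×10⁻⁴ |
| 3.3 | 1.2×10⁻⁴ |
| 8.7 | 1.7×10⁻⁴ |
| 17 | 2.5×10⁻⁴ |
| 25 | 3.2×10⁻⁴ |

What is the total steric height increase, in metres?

Layer 1 at 25 °C → α = 3.2×10⁻⁴ K⁻¹
Layer 2 at 17 °C → α = 2.5×10⁻⁴ K⁻¹
Layer 3 at 8.7 °C → α = 1.7×10⁻⁴ K⁻¹
Layer 4 at 1.8 °C → α = 1.1×10⁻⁴ K⁻¹
2.1 × 3.2×10⁻⁴ × 190 = 0.12768 m
1.2 × 520 × 2.5×10⁻⁴ = 0.15600 m
710–1080 m: 370 × 1.7×10⁻⁴ × 0.83 = 0.052207 m
1800 × 1.1×10⁻⁴ × 0.62 = 0.12276 m
Δh = 0.12768 + 0.15600 + 0.052207 + 0.12276 = 0.458647 m ≈ 0.459 m

Δh ≈ 0.459 m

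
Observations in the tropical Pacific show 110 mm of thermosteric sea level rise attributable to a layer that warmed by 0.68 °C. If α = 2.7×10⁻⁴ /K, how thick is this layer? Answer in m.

H = Δh/(αΔT) = 0.11 / (2.7×10⁻⁴ × 0.68) ≈ 599.1 m

about 600 m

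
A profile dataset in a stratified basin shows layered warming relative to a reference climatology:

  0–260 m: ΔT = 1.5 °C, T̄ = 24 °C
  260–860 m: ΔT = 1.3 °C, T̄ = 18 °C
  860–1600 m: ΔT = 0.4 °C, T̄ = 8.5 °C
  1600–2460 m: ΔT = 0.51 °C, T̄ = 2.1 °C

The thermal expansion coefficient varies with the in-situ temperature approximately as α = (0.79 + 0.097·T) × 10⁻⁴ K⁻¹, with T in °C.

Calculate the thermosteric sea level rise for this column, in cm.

41 cm of thermosteric rise

Layer 1: α = (0.79 + 0.097×24)×10⁻⁴ = 3.118×10⁻⁴ K⁻¹
Layer 2: α = (0.79 + 0.097×18)×10⁻⁴ = 2.536×10⁻⁴ K⁻¹
Layer 3: α = (0.79 + 0.097×8.5)×10⁻⁴ = 1.6145×10⁻⁴ K⁻¹
Layer 4: α = (0.79 + 0.097×2.1)×10⁻⁴ = 0.9937×10⁻⁴ K⁻¹
Layer 1: 1.5 × 260 × 3.118×10⁻⁴ = 0.121602 m
Layer 2: 600 × 2.536×10⁻⁴ × 1.3 = 0.197808 m
860–1600 m: 1.6145×10⁻⁴ × 0.4 × 740 = 0.0477892 m
1600–2460 m: 0.9937×10⁻⁴ × 0.51 × 860 = 0.043583682 m
Δh = 0.121602 + 0.197808 + 0.0477892 + 0.043583682 = 0.410782882 m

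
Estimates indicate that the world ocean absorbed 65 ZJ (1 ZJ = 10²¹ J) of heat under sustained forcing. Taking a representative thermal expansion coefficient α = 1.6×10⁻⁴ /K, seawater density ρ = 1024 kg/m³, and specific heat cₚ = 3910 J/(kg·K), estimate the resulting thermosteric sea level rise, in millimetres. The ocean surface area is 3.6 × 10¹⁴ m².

Δh = 7.2 mm

Per unit area: Q = 65×10²¹ / (3.6×10¹⁴) ≈ 1.806×10⁸ J/m²
Δh = αQ/(ρcₚ) = 1.6×10⁻⁴ × 1.806×10⁸ / (1024 × 3910) ≈ 0.0072171 m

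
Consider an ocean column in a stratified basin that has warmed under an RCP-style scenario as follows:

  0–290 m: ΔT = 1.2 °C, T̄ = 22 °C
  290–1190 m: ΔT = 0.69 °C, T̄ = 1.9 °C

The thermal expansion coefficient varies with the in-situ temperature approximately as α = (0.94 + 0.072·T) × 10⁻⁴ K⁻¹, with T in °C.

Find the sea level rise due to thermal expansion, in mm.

Layer 1: α = (0.94 + 0.072×22)×10⁻⁴ = 2.524×10⁻⁴ K⁻¹
Layer 2: α = (0.94 + 0.072×1.9)×10⁻⁴ = 1.0768×10⁻⁴ K⁻¹
290 × 1.2 × 2.524×10⁻⁴ = 0.0878352 m
900 × 0.69 × 1.0768×10⁻⁴ = 0.06686928 m
Δh = 0.0878352 + 0.06686928 = 0.15470448 m

Δh = 150 mm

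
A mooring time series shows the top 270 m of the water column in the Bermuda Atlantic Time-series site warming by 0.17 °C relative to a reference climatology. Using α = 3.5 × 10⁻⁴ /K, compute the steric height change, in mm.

Δh ≈ 16.1 mm

Δh = αΔT·H = 3.5×10⁻⁴ × 0.17 × 270 = 0.016065 m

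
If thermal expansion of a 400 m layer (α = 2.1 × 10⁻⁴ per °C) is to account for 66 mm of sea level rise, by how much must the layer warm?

ΔT = Δh/(αH) = 0.066 / (2.1×10⁻⁴ × 400) ≈ 0.7857 K

0.79 K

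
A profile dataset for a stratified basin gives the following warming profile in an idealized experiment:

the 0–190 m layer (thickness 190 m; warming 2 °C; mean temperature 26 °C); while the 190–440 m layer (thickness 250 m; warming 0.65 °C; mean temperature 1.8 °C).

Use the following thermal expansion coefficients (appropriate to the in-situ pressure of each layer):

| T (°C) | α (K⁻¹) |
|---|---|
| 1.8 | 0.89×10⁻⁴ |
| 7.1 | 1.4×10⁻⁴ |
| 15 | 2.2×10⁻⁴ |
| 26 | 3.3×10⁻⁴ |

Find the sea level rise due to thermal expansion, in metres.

Layer 1 at 26 °C → α = 3.3×10⁻⁴ K⁻¹
Layer 2 at 1.8 °C → α = 0.89×10⁻⁴ K⁻¹
Layer 1: 3.3×10⁻⁴ × 190 × 2 = 0.12540 m
190–440 m: 0.65 × 250 × 0.89×10⁻⁴ = 0.0144625 m
Δh = 0.12540 + 0.0144625 = 0.1398625 m

0.140 m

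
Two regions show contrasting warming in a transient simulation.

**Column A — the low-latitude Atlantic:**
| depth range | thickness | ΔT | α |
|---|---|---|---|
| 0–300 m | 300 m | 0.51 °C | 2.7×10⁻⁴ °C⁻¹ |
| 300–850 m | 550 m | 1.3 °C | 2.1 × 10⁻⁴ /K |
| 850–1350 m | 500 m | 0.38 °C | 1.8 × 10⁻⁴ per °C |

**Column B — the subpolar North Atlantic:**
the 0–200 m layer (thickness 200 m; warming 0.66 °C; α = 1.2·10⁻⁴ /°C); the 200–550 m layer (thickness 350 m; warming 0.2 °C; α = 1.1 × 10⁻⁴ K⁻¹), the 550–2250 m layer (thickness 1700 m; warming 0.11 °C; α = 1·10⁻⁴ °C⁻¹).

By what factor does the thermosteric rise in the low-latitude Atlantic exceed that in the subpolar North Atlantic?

A 0–300 m: 300 × 2.7×10⁻⁴ × 0.51 = 0.04131 m
A 300–850 m: 1.3 × 550 × 2.1×10⁻⁴ = 0.15015 m
A 0.38 × 500 × 1.8×10⁻⁴ = 0.03420 m
A total: 0.22566 m
B Layer 1: 1.2×10⁻⁴ × 200 × 0.66 = 0.01584 m
B 1.1×10⁻⁴ × 350 × 0.2 = 0.00770 m
B 1×10⁻⁴ × 1700 × 0.11 = 0.01870 m
B total: 0.04224 m
Ratio: 0.22566 / 0.04224 ≈ 5.342

≈ 5.34×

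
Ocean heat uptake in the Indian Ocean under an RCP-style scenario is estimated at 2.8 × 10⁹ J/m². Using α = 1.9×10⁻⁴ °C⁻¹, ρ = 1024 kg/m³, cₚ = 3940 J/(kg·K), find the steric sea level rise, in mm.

Δh = αQ/(ρcₚ) = 1.9×10⁻⁴ × 2.8×10⁹ / (1024 × 3940) ≈ 0.13186 m

about 132 mm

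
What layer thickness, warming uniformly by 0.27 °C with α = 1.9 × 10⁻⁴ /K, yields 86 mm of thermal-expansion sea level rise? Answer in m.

about 1680 m

H = Δh/(αΔT) = 0.086 / (1.9×10⁻⁴ × 0.27) ≈ 1676 m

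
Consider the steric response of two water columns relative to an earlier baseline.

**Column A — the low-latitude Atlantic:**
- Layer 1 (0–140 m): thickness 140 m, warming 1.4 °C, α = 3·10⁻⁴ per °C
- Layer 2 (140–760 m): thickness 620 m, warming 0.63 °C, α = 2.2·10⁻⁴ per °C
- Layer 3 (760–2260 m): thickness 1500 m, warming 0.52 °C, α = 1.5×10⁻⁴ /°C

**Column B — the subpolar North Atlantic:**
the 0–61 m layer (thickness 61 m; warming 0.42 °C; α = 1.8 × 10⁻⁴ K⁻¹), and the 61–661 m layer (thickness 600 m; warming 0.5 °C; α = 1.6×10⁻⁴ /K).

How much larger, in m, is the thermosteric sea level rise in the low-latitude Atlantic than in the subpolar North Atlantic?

0.209 m

A Layer 1: 3×10⁻⁴ × 140 × 1.4 = 0.05880 m
A Layer 2: 2.2×10⁻⁴ × 620 × 0.63 = 0.085932 m
A Layer 3: 1.5×10⁻⁴ × 0.52 × 1500 = 0.11700 m
A total: 0.261732 m
B 0–61 m: 61 × 0.42 × 1.8×10⁻⁴ = 0.0046116 m
B 61–661 m: 1.6×10⁻⁴ × 600 × 0.5 = 0.04800 m
B total: 0.0526116 m
Difference: 0.261732 − 0.0526116 = 0.2091204 m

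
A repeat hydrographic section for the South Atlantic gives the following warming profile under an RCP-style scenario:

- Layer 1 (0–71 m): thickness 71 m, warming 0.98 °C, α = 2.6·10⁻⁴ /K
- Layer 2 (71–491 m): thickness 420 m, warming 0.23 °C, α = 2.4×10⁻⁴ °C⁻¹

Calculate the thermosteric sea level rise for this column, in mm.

0–71 m: 2.6×10⁻⁴ × 71 × 0.98 = 0.0180908 m
420 × 0.23 × 2.4×10⁻⁴ = 0.023184 m
Δh = 0.0180908 + 0.023184 = 0.0412748 m

about 41.3 mm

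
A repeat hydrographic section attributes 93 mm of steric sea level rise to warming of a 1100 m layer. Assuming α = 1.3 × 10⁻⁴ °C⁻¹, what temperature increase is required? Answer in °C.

ΔT = Δh/(αH) = 0.093 / (1.3×10⁻⁴ × 1100) ≈ 0.6503 °C

0.650 °C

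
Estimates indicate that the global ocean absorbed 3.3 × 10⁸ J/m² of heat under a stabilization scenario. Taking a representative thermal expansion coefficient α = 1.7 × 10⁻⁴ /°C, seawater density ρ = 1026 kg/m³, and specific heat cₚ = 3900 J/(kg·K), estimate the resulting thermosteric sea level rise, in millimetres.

14.0 mm

Δh = αQ/(ρcₚ) = 1.7×10⁻⁴ × 3.3×10⁸ / (1026 × 3900) ≈ 0.01402 m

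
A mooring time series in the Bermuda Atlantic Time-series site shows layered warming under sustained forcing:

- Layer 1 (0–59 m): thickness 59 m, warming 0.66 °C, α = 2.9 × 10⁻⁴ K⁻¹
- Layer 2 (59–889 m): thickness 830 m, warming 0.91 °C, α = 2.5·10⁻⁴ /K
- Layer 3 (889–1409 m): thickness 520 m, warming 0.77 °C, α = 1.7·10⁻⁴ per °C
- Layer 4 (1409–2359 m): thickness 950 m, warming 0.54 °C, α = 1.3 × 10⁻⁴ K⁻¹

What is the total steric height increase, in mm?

335 mm

Layer 1: 2.9×10⁻⁴ × 0.66 × 59 = 0.0112926 m
2.5×10⁻⁴ × 0.91 × 830 = 0.188825 m
889–1409 m: 1.7×10⁻⁴ × 520 × 0.77 = 0.068068 m
Layer 4: 0.54 × 950 × 1.3×10⁻⁴ = 0.06669 m
Δh = 0.0112926 + 0.188825 + 0.068068 + 0.06669 = 0.3348756 m ≈ 335 mm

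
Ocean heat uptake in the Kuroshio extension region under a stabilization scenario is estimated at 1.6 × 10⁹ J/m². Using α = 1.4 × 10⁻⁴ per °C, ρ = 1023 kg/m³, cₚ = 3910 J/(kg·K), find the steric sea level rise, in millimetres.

56.0 mm

Δh = αQ/(ρcₚ) = 1.4×10⁻⁴ × 1.6×10⁹ / (1023 × 3910) ≈ 0.056001 m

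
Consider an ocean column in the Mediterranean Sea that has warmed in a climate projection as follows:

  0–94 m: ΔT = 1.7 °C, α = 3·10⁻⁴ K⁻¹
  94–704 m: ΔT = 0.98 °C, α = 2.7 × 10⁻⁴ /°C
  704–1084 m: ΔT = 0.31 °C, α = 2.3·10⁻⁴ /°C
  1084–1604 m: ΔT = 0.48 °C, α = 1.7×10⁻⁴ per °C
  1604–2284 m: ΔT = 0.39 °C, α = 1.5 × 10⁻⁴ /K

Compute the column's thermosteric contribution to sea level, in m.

Δh = 0.32 m

3×10⁻⁴ × 1.7 × 94 = 0.04794 m
94–704 m: 2.7×10⁻⁴ × 0.98 × 610 = 0.161406 m
Layer 3: 380 × 0.31 × 2.3×10⁻⁴ = 0.027094 m
1084–1604 m: 1.7×10⁻⁴ × 0.48 × 520 = 0.042432 m
680 × 0.39 × 1.5×10⁻⁴ = 0.03978 m
Δh = 0.04794 + 0.161406 + 0.027094 + 0.042432 + 0.03978 = 0.318652 m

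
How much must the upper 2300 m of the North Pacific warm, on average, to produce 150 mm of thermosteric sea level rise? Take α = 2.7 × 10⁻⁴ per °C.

ΔT ≈ 0.24 °C

ΔT = Δh/(αH) = 0.15 / (2.7×10⁻⁴ × 2300) ≈ 0.2415 °C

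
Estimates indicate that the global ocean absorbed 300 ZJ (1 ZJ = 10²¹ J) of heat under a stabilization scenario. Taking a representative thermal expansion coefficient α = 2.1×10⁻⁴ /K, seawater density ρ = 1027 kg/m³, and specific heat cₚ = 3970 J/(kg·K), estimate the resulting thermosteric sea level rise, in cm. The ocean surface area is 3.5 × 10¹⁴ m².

Per unit area: Q = 300×10²¹ / (3.5×10¹⁴) ≈ 8.571×10⁸ J/m²
Δh = αQ/(ρcₚ) = 2.1×10⁻⁴ × 8.571×10⁸ / (1027 × 3970) ≈ 0.044146 m

about 4.41 cm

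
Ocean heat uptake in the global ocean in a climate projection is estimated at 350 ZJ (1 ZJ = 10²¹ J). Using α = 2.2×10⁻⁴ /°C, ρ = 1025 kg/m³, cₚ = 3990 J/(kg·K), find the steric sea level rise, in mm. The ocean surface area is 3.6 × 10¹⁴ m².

Per unit area: Q = 350×10²¹ / (3.6×10¹⁴) ≈ 9.722×10⁸ J/m²
Δh = αQ/(ρcₚ) = 2.2×10⁻⁴ × 9.722×10⁸ / (1025 × 3990) ≈ 0.052298 m

about 52.3 mm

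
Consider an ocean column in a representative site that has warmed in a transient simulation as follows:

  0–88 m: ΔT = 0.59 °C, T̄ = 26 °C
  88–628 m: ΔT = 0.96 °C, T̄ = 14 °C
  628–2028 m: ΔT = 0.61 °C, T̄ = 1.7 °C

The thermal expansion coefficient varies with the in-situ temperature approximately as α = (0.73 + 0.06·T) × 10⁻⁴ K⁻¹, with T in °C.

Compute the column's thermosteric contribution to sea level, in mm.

Δh ≈ 164 mm

Layer 1: α = (0.73 + 0.06×26)×10⁻⁴ = 2.29×10⁻⁴ K⁻¹
Layer 2: α = (0.73 + 0.06×14)×10⁻⁴ = 1.57×10⁻⁴ K⁻¹
Layer 3: α = (0.73 + 0.06×1.7)×10⁻⁴ = 0.832×10⁻⁴ K⁻¹
Layer 1: 2.29×10⁻⁴ × 0.59 × 88 = 0.01188968 m
Layer 2: 0.96 × 540 × 1.57×10⁻⁴ = 0.0813888 m
Layer 3: 0.61 × 0.832×10⁻⁴ × 1400 = 0.0710528 m
Δh = 0.01188968 + 0.0813888 + 0.0710528 = 0.16433128 m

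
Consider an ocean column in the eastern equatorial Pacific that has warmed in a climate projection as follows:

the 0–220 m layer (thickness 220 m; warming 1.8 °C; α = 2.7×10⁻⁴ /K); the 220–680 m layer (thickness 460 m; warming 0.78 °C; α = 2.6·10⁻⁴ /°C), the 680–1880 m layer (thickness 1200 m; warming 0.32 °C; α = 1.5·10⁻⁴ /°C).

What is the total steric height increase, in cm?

2.7×10⁻⁴ × 1.8 × 220 = 0.10692 m
460 × 2.6×10⁻⁴ × 0.78 = 0.093288 m
1200 × 1.5×10⁻⁴ × 0.32 = 0.05760 m
Δh = 0.10692 + 0.093288 + 0.05760 = 0.257808 m

26 cm of thermosteric rise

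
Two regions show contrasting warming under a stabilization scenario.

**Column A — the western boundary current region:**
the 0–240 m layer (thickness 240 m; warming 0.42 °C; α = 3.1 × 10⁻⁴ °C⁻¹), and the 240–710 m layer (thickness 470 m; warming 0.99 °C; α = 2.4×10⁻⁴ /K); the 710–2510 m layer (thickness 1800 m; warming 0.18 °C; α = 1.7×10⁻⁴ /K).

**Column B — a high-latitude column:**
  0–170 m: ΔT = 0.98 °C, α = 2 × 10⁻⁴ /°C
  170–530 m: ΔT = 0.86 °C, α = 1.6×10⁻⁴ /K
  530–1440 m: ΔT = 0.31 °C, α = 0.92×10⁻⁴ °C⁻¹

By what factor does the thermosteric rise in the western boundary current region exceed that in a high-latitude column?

A 0.42 × 240 × 3.1×10⁻⁴ = 0.031248 m
A Layer 2: 0.99 × 470 × 2.4×10⁻⁴ = 0.111672 m
A 0.18 × 1.7×10⁻⁴ × 1800 = 0.05508 m
A total: 0.19800 m
B 0–170 m: 2×10⁻⁴ × 0.98 × 170 = 0.03332 m
B 170–530 m: 1.6×10⁻⁴ × 360 × 0.86 = 0.049536 m
B Layer 3: 0.92×10⁻⁴ × 910 × 0.31 = 0.0259532 m
B total: 0.1088092 m
Ratio: 0.19800 / 0.1088092 ≈ 1.820

1.8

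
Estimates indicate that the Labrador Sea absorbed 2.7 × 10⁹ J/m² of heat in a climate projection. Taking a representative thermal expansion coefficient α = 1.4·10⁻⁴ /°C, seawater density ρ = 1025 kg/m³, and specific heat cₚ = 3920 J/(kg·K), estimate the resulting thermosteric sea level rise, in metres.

Δh = 0.094 m

Δh = αQ/(ρcₚ) = 1.4×10⁻⁴ × 2.7×10⁹ / (1025 × 3920) ≈ 0.094077 m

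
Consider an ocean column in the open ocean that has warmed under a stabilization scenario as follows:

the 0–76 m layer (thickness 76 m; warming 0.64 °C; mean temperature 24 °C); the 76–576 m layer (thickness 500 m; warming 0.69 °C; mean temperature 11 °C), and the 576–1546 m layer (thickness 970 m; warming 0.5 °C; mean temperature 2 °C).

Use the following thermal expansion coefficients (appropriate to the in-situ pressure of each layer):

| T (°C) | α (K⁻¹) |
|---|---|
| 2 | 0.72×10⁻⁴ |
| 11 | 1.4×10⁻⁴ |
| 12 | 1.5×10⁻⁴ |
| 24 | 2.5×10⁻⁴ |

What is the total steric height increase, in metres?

Δh = 0.095 m

Layer 1 at 24 °C → α = 2.5×10⁻⁴ K⁻¹
Layer 2 at 11 °C → α = 1.4×10⁻⁴ K⁻¹
Layer 3 at 2 °C → α = 0.72×10⁻⁴ K⁻¹
Layer 1: 0.64 × 76 × 2.5×10⁻⁴ = 0.01216 m
Layer 2: 500 × 0.69 × 1.4×10⁻⁴ = 0.04830 m
970 × 0.5 × 0.72×10⁻⁴ = 0.03492 m
Δh = 0.01216 + 0.04830 + 0.03492 = 0.09538 m ≈ 0.095 m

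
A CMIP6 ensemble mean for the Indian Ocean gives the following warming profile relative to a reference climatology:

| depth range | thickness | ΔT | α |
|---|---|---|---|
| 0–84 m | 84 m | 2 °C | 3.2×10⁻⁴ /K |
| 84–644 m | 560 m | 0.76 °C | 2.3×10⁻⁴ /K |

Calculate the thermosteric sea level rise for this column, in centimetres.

2 × 3.2×10⁻⁴ × 84 = 0.05376 m
560 × 2.3×10⁻⁴ × 0.76 = 0.097888 m
Δh = 0.05376 + 0.097888 = 0.151648 m

about 15.2 cm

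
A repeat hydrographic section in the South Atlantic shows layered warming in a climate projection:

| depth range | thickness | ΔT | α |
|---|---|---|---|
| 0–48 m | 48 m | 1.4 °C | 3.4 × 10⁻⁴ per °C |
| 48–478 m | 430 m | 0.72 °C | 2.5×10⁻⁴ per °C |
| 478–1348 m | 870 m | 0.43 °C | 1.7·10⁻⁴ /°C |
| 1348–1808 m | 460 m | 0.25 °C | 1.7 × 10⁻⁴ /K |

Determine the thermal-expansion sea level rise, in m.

Δh ≈ 0.183 m

0–48 m: 1.4 × 3.4×10⁻⁴ × 48 = 0.022848 m
0.72 × 2.5×10⁻⁴ × 430 = 0.07740 m
478–1348 m: 870 × 0.43 × 1.7×10⁻⁴ = 0.063597 m
Layer 4: 1.7×10⁻⁴ × 460 × 0.25 = 0.01955 m
Δh = 0.022848 + 0.07740 + 0.063597 + 0.01955 = 0.183395 m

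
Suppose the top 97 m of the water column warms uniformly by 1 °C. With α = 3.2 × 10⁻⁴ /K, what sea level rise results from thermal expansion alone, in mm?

Δh = αΔT·H = 3.2×10⁻⁴ × 1 × 97 = 0.03104 m

31.0 mm of thermosteric rise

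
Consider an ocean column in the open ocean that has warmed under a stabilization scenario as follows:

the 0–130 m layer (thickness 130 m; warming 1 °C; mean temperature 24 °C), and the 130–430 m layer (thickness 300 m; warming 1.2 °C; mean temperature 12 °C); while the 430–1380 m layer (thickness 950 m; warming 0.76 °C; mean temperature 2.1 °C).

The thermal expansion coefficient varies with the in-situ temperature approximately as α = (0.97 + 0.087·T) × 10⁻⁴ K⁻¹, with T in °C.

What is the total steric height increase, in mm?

Layer 1: α = (0.97 + 0.087×24)×10⁻⁴ = 3.058×10⁻⁴ K⁻¹
Layer 2: α = (0.97 + 0.087×12)×10⁻⁴ = 2.014×10⁻⁴ K⁻¹
Layer 3: α = (0.97 + 0.087×2.1)×10⁻⁴ = 1.1527×10⁻⁴ K⁻¹
0–130 m: 1 × 3.058×10⁻⁴ × 130 = 0.039754 m
2.014×10⁻⁴ × 300 × 1.2 = 0.072504 m
0.76 × 1.1527×10⁻⁴ × 950 = 0.08322494 m
Δh = 0.039754 + 0.072504 + 0.08322494 = 0.19548294 m ≈ 200 mm

Δh = 200 mm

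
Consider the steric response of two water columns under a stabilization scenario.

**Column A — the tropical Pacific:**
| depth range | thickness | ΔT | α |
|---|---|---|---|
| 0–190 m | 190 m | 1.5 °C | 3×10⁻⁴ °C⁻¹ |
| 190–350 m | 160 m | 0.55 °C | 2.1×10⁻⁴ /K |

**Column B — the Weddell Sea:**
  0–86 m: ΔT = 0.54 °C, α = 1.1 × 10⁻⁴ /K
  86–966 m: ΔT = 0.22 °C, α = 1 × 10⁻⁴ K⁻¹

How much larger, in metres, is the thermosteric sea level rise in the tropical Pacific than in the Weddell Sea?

0.0795 m larger

A 1.5 × 190 × 3×10⁻⁴ = 0.08550 m
A 190–350 m: 0.55 × 160 × 2.1×10⁻⁴ = 0.01848 m
A total: 0.10398 m
B Layer 1: 1.1×10⁻⁴ × 0.54 × 86 = 0.0051084 m
B 1×10⁻⁴ × 880 × 0.22 = 0.01936 m
B total: 0.0244684 m
Difference: 0.10398 − 0.0244684 = 0.0795116 m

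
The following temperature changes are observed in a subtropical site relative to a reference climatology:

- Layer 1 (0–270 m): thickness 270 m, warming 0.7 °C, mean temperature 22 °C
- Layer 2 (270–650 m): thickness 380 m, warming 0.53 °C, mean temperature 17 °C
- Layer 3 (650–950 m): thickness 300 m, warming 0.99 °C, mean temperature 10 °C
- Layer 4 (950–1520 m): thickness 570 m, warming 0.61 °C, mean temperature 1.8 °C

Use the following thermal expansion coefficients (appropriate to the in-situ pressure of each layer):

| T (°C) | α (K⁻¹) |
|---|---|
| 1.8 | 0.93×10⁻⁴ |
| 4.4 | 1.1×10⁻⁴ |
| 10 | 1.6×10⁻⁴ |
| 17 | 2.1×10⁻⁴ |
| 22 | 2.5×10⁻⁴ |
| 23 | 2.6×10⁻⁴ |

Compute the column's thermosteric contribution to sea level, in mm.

Layer 1 at 22 °C → α = 2.5×10⁻⁴ K⁻¹
Layer 2 at 17 °C → α = 2.1×10⁻⁴ K⁻¹
Layer 3 at 10 °C → α = 1.6×10⁻⁴ K⁻¹
Layer 4 at 1.8 °C → α = 0.93×10⁻⁴ K⁻¹
Layer 1: 2.5×10⁻⁴ × 0.7 × 270 = 0.04725 m
380 × 2.1×10⁻⁴ × 0.53 = 0.042294 m
650–950 m: 300 × 1.6×10⁻⁴ × 0.99 = 0.04752 m
0.61 × 570 × 0.93×10⁻⁴ = 0.0323361 m
Δh = 0.04725 + 0.042294 + 0.04752 + 0.0323361 = 0.1694001 m ≈ 169 mm

Δh = 169 mm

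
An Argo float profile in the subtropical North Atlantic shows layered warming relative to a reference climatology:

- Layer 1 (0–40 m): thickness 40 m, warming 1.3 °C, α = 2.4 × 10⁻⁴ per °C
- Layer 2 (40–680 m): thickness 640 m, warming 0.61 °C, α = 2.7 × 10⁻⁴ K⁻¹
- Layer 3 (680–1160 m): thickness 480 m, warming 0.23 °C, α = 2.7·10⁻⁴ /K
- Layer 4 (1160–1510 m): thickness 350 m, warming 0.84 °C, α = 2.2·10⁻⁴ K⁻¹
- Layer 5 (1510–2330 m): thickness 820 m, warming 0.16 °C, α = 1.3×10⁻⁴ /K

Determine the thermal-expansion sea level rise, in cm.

22.9 cm

2.4×10⁻⁴ × 40 × 1.3 = 0.01248 m
0.61 × 640 × 2.7×10⁻⁴ = 0.105408 m
0.23 × 2.7×10⁻⁴ × 480 = 0.029808 m
Layer 4: 2.2×10⁻⁴ × 0.84 × 350 = 0.06468 m
Layer 5: 1.3×10⁻⁴ × 820 × 0.16 = 0.017056 m
Δh = 0.01248 + 0.105408 + 0.029808 + 0.06468 + 0.017056 = 0.229432 m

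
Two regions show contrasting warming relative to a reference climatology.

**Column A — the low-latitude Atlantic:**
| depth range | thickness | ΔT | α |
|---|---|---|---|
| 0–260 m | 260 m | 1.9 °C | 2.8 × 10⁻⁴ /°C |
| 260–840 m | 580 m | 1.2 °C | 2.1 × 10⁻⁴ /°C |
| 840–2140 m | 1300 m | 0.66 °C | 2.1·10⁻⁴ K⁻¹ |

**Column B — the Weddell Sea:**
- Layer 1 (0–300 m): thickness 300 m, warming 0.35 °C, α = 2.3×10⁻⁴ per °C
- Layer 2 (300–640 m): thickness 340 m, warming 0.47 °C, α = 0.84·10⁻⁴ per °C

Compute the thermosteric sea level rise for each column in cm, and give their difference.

A Layer 1: 1.9 × 260 × 2.8×10⁻⁴ = 0.13832 m
A Layer 2: 580 × 2.1×10⁻⁴ × 1.2 = 0.14616 m
A 840–2140 m: 2.1×10⁻⁴ × 0.66 × 1300 = 0.18018 m
A total: 0.46466 m
B Layer 1: 0.35 × 300 × 2.3×10⁻⁴ = 0.02415 m
B 340 × 0.47 × 0.84×10⁻⁴ = 0.0134232 m
B total: 0.0375732 m
Difference: 0.46466 − 0.0375732 = 0.4270868 m

Δh_A ≈ 46.5 cm, Δh_B ≈ 3.76 cm; difference ≈ 42.7 cm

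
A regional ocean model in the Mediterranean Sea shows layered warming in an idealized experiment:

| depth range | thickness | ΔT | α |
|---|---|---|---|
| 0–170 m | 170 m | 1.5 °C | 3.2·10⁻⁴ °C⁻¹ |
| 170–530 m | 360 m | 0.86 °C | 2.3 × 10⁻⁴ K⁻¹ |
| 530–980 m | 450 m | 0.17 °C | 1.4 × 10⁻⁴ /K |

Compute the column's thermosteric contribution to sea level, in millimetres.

3.2×10⁻⁴ × 1.5 × 170 = 0.08160 m
170–530 m: 360 × 2.3×10⁻⁴ × 0.86 = 0.071208 m
1.4×10⁻⁴ × 450 × 0.17 = 0.01071 m
Δh = 0.08160 + 0.071208 + 0.01071 = 0.163518 m

Δh ≈ 164 mm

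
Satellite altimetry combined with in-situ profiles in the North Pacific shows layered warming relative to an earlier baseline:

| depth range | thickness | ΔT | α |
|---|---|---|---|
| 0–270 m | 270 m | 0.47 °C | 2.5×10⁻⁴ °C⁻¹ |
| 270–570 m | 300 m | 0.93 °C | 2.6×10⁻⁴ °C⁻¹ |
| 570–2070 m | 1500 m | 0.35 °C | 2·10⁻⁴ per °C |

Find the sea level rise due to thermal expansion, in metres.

Layer 1: 0.47 × 2.5×10⁻⁴ × 270 = 0.031725 m
270–570 m: 0.93 × 2.6×10⁻⁴ × 300 = 0.07254 m
570–2070 m: 0.35 × 1500 × 2×10⁻⁴ = 0.10500 m
Δh = 0.031725 + 0.07254 + 0.10500 = 0.209265 m

0.21 m of thermosteric rise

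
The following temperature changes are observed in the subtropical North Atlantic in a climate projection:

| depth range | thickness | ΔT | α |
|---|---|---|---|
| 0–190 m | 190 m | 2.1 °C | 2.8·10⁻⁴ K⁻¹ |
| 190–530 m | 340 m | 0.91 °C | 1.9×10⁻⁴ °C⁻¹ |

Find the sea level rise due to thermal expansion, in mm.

171 mm of thermosteric rise

2.8×10⁻⁴ × 190 × 2.1 = 0.11172 m
190–530 m: 1.9×10⁻⁴ × 340 × 0.91 = 0.058786 m
Δh = 0.11172 + 0.058786 = 0.170506 m ≈ 171 mm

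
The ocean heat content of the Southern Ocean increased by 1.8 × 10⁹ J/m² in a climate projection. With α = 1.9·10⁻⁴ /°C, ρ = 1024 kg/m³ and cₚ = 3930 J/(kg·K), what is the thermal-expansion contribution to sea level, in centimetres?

Δh = αQ/(ρcₚ) = 1.9×10⁻⁴ × 1.8×10⁹ / (1024 × 3930) ≈ 0.084983 m

about 8.5 cm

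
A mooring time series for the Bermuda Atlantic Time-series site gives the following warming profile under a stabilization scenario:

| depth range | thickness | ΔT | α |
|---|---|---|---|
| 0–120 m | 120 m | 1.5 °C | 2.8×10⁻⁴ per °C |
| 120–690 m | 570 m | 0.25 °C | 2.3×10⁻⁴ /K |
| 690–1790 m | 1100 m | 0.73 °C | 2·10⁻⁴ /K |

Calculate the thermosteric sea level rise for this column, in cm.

120 × 2.8×10⁻⁴ × 1.5 = 0.05040 m
Layer 2: 2.3×10⁻⁴ × 0.25 × 570 = 0.032775 m
690–1790 m: 0.73 × 1100 × 2×10⁻⁴ = 0.16060 m
Δh = 0.05040 + 0.032775 + 0.16060 = 0.243775 m

about 24.4 cm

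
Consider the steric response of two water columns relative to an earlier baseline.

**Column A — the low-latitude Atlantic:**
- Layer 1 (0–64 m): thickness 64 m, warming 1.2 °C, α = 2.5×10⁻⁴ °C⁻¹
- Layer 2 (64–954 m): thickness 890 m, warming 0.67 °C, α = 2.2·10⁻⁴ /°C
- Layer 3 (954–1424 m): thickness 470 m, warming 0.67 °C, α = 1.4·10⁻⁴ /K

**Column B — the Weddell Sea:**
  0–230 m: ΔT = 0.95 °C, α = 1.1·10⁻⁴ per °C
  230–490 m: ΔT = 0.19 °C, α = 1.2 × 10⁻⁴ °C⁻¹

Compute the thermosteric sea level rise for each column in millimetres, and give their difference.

A Layer 1: 64 × 2.5×10⁻⁴ × 1.2 = 0.01920 m
A 64–954 m: 0.67 × 2.2×10⁻⁴ × 890 = 0.131186 m
A 470 × 1.4×10⁻⁴ × 0.67 = 0.044086 m
A total: 0.194472 m
B 1.1×10⁻⁴ × 230 × 0.95 = 0.024035 m
B Layer 2: 1.2×10⁻⁴ × 0.19 × 260 = 0.005928 m
B total: 0.029963 m
Difference: 0.194472 − 0.029963 = 0.164509 m

A: 194 mm; B: 30.0 mm; difference 165 mm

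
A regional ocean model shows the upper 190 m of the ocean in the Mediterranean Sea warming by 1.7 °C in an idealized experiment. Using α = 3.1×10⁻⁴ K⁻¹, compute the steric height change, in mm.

Δh = αΔT·H = 3.1×10⁻⁴ × 1.7 × 190 = 0.10013 m

Δh ≈ 100 mm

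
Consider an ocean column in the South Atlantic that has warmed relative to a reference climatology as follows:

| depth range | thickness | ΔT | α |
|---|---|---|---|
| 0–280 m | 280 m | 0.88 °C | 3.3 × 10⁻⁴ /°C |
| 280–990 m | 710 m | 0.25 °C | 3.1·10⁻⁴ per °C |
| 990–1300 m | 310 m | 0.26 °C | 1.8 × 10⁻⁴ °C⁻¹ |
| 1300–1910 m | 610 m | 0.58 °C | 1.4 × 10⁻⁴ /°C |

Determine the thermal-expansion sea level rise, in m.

about 0.200 m

Layer 1: 3.3×10⁻⁴ × 280 × 0.88 = 0.081312 m
Layer 2: 710 × 0.25 × 3.1×10⁻⁴ = 0.055025 m
Layer 3: 310 × 0.26 × 1.8×10⁻⁴ = 0.014508 m
1300–1910 m: 0.58 × 610 × 1.4×10⁻⁴ = 0.049532 m
Δh = 0.081312 + 0.055025 + 0.014508 + 0.049532 = 0.200377 m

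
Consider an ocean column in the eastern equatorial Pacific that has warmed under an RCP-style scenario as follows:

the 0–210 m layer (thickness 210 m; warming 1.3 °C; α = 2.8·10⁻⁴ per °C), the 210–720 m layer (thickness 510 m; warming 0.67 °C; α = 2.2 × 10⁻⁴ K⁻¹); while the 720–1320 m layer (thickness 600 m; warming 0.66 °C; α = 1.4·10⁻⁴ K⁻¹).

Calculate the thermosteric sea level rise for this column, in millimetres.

Δh ≈ 207 mm

Layer 1: 210 × 1.3 × 2.8×10⁻⁴ = 0.07644 m
Layer 2: 0.67 × 2.2×10⁻⁴ × 510 = 0.075174 m
1.4×10⁻⁴ × 0.66 × 600 = 0.05544 m
Δh = 0.07644 + 0.075174 + 0.05544 = 0.207054 m ≈ 207 mm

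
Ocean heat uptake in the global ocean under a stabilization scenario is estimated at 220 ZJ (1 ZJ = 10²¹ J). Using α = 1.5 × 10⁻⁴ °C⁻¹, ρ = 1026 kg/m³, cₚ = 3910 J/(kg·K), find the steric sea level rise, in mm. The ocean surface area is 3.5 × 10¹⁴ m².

Per unit area: Q = 220×10²¹ / (3.5×10¹⁴) ≈ 6.286×10⁸ J/m²
Δh = αQ/(ρcₚ) = 1.5×10⁻⁴ × 6.286×10⁸ / (1026 × 3910) ≈ 0.023504 m

24 mm of thermosteric rise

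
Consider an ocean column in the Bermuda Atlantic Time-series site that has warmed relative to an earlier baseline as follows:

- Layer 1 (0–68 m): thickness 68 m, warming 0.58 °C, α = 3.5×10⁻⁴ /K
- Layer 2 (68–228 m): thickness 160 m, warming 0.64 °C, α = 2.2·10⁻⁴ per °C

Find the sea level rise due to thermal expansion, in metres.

Δh = 0.036 m

Layer 1: 3.5×10⁻⁴ × 68 × 0.58 = 0.013804 m
160 × 2.2×10⁻⁴ × 0.64 = 0.022528 m
Δh = 0.013804 + 0.022528 = 0.036332 m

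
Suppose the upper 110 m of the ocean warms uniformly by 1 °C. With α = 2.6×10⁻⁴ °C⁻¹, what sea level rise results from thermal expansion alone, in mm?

Δh = αΔT·H = 2.6×10⁻⁴ × 1 × 110 = 0.02860 m

28.6 mm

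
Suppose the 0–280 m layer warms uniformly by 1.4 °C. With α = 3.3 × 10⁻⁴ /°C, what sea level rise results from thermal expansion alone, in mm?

130 mm

Δh = αΔT·H = 3.3×10⁻⁴ × 1.4 × 280 = 0.12936 m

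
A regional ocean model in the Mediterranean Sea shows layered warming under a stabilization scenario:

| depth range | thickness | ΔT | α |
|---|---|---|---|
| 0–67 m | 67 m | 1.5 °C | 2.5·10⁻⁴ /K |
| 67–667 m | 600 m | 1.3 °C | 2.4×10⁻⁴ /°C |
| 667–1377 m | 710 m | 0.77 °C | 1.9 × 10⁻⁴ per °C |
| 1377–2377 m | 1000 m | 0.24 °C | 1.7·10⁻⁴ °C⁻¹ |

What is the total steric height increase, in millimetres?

Δh = 357 mm

Layer 1: 67 × 2.5×10⁻⁴ × 1.5 = 0.025125 m
Layer 2: 2.4×10⁻⁴ × 600 × 1.3 = 0.18720 m
667–1377 m: 0.77 × 710 × 1.9×10⁻⁴ = 0.103873 m
Layer 4: 1000 × 1.7×10⁻⁴ × 0.24 = 0.04080 m
Δh = 0.025125 + 0.18720 + 0.103873 + 0.04080 = 0.356998 m ≈ 357 mm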